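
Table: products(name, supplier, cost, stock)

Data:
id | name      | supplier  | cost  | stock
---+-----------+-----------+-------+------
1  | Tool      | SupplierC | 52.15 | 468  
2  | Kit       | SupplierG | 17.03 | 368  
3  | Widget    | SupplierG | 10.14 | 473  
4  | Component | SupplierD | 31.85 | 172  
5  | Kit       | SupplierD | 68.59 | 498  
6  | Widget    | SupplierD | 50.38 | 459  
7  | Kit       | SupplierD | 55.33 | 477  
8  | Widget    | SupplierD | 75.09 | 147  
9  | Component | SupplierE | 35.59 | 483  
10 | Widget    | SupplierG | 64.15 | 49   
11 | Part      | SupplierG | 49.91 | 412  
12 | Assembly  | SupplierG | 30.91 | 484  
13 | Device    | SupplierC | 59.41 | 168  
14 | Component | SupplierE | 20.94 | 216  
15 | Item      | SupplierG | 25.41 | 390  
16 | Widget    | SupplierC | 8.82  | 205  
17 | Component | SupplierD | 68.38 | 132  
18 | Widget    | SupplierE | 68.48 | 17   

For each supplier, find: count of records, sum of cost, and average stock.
SELECT supplier,
       COUNT(*) as cnt,
       SUM(cost) as total_cost,
       AVG(stock) as avg_stock
FROM products
GROUP BY supplier

Result:
  SupplierC: 3 records, 120.38 total cost, 280.33 avg stock
  SupplierD: 6 records, 349.62 total cost, 314.17 avg stock
  SupplierE: 3 records, 125.01 total cost, 238.67 avg stock
  SupplierG: 6 records, 197.55 total cost, 362.67 avg stock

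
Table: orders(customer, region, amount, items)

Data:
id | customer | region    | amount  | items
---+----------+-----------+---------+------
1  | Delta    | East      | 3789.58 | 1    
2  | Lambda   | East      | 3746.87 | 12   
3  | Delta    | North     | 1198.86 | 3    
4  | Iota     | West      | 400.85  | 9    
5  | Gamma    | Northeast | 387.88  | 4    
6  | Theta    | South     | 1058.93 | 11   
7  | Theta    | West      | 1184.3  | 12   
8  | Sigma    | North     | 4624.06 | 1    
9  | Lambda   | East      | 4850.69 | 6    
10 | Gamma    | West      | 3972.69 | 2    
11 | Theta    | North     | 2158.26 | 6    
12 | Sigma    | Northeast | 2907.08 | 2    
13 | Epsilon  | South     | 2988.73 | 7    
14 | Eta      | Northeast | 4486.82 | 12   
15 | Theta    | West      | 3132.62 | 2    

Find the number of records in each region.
SELECT region, COUNT(*) as count
FROM orders
GROUP BY region

Result:
  East: 3
  North: 3
  Northeast: 3
  South: 2
  West: 4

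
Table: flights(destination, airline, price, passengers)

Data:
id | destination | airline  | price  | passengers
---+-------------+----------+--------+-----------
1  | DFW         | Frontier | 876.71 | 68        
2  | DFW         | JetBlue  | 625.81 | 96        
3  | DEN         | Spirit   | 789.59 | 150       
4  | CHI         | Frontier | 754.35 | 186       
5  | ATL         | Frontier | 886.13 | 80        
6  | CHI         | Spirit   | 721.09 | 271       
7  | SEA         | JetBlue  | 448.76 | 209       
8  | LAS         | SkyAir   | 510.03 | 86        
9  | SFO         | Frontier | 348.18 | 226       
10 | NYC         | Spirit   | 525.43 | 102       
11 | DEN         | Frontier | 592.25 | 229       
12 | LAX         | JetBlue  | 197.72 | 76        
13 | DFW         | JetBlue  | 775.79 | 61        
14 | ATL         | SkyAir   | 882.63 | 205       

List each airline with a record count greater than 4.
SELECT airline, COUNT(*) as cnt
FROM flights
GROUP BY airline
HAVING COUNT(*) > 4

Result:
  Frontier: 5

Note: HAVING filters groups after aggregation, WHERE filters rows before.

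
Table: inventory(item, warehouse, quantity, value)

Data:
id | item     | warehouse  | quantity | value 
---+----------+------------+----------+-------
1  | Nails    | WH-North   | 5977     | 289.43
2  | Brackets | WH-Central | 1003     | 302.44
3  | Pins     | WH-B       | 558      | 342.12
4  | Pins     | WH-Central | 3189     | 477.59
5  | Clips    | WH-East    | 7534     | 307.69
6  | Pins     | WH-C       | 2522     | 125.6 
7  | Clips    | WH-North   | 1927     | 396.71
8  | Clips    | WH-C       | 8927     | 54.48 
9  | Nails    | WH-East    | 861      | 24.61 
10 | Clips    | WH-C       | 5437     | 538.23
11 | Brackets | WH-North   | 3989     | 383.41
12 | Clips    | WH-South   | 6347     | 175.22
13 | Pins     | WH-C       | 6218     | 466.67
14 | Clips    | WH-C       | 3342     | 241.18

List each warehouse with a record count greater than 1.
SELECT warehouse, COUNT(*) as cnt
FROM inventory
GROUP BY warehouse
HAVING COUNT(*) > 1

Result:
  WH-C: 5
  WH-Central: 2
  WH-East: 2
  WH-North: 3

Note: HAVING filters groups after aggregation, WHERE filters rows before.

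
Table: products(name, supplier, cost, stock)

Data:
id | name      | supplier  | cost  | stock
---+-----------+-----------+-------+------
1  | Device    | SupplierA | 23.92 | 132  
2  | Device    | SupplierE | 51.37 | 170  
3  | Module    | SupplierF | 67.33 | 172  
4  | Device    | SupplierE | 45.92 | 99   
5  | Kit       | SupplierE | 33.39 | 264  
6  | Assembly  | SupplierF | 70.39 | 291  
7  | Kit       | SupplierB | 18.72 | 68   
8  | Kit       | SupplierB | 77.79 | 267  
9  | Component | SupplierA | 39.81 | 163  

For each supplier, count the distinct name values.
SELECT supplier, COUNT(DISTINCT name)
FROM products
GROUP BY supplier

Result:
  SupplierA: 2 distinct
  SupplierB: 1 distinct
  SupplierE: 2 distinct
  SupplierF: 2 distinct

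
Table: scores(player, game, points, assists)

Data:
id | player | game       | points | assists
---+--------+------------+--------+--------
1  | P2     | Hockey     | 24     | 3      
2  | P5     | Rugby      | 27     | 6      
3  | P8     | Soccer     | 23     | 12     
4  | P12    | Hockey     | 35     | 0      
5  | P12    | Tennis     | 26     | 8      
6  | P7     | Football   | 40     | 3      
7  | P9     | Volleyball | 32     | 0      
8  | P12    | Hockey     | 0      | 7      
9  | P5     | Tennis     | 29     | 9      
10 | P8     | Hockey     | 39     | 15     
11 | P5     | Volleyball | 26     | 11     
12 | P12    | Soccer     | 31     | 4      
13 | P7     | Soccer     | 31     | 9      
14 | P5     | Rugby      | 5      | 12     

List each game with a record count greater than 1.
SELECT game, COUNT(*) as cnt
FROM scores
GROUP BY game
HAVING COUNT(*) > 1

Result:
  Hockey: 4
  Rugby: 2
  Soccer: 3
  Tennis: 2
  Volleyball: 2

Note: HAVING filters groups after aggregation, WHERE filters rows before.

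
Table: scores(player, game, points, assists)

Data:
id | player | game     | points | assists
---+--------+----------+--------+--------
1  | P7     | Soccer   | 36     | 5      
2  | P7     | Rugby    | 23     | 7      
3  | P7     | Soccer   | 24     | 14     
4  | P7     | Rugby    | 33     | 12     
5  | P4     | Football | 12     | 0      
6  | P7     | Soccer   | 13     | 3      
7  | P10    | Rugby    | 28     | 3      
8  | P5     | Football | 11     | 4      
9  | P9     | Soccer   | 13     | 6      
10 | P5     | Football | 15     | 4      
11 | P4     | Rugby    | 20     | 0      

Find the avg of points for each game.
SELECT game, AVG(points) as result
FROM scores
GROUP BY game

Result:
  Football: 12.67
  Rugby: 26.00
  Soccer: 21.50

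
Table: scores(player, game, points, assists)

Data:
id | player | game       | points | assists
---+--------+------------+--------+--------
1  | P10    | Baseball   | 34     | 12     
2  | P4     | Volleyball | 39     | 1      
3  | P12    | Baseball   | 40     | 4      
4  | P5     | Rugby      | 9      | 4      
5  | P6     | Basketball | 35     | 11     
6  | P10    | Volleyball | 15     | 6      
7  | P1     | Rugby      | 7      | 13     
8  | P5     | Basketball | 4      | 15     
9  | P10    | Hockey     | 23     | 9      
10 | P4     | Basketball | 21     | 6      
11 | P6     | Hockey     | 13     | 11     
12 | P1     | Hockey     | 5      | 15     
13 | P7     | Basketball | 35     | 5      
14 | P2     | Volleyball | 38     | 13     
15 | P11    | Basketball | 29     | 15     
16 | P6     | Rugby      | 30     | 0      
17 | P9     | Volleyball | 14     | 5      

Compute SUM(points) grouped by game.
SELECT game, SUM(points) as result
FROM scores
GROUP BY game

Result:
  Baseball: 74
  Basketball: 124
  Hockey: 41
  Rugby: 46
  Volleyball: 106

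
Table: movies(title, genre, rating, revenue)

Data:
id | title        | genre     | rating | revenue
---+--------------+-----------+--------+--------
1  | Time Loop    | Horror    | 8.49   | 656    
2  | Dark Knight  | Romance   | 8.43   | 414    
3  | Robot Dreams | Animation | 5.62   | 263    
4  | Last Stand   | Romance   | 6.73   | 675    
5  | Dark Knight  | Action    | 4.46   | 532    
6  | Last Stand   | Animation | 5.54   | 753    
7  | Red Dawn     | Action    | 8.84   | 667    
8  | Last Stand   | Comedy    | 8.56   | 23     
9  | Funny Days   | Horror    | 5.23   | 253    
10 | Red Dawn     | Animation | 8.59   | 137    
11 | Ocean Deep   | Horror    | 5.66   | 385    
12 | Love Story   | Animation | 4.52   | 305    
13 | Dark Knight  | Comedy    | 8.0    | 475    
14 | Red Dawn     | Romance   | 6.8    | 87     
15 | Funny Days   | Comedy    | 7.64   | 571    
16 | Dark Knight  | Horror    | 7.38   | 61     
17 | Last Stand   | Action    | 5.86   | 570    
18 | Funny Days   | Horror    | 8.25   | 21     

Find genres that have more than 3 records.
SELECT genre, COUNT(*) as cnt
FROM movies
GROUP BY genre
HAVING COUNT(*) > 3

Result:
  Animation: 4
  Horror: 5

Note: HAVING filters groups after aggregation, WHERE filters rows before.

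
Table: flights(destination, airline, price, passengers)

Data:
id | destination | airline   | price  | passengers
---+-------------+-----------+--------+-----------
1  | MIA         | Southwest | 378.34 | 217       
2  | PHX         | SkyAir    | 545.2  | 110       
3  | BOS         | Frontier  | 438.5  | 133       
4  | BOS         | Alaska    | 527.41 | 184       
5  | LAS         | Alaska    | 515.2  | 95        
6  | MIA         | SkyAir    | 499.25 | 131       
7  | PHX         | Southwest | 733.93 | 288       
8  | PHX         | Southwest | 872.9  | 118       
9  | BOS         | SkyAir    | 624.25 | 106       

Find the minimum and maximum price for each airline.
SELECT airline, MIN(price), MAX(price)
FROM flights
GROUP BY airline

Result:
  Alaska: min=515.20, max=527.41
  Frontier: min=438.50, max=438.50
  SkyAir: min=499.25, max=624.25
  Southwest: min=378.34, max=872.90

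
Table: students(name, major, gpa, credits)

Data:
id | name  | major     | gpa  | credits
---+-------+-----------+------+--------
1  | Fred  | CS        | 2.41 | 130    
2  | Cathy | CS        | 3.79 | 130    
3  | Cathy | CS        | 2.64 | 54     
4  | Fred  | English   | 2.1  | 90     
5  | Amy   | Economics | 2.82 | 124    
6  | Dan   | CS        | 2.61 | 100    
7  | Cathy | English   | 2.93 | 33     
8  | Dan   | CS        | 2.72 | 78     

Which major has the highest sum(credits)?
SELECT major, SUM(credits) as val
FROM students
GROUP BY major
ORDER BY val DESC
LIMIT 1

Result: CS with sum(credits) = 492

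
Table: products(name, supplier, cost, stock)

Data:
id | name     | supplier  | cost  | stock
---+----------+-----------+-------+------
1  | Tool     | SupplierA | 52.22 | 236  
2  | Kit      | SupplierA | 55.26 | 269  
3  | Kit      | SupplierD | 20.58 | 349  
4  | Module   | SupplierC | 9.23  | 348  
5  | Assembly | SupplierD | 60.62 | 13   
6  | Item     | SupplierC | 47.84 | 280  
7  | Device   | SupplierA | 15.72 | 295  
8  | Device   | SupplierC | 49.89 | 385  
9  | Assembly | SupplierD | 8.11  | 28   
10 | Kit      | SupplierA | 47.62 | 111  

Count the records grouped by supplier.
SELECT supplier, COUNT(*) as count
FROM products
GROUP BY supplier

Result:
  SupplierA: 4
  SupplierC: 3
  SupplierD: 3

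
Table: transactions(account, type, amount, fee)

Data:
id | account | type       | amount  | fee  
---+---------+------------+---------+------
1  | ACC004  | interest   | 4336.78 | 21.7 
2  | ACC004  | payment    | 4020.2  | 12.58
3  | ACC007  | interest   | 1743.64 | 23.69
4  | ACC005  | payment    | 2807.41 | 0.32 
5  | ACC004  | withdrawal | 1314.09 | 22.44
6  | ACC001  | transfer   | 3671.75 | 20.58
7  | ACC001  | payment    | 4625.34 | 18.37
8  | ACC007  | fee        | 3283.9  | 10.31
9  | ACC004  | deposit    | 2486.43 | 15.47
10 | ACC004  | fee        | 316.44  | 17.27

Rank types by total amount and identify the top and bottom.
SELECT type, SUM(amount)
FROM transactions
GROUP BY type
ORDER BY SUM(amount)

All groups:
  withdrawal: 1314.09
  deposit: 2486.43
  fee: 3600.34
  transfer: 3671.75
  interest: 6080.42
  payment: 11452.95

Highest: payment (11452.95)
Lowest: withdrawal (1314.09)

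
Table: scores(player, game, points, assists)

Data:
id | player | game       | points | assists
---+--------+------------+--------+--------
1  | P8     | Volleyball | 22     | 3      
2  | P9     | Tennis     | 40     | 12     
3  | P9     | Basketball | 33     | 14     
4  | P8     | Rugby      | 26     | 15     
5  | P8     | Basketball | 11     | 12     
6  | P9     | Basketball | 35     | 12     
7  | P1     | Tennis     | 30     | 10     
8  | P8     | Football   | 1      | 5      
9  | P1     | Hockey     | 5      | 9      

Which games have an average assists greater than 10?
SELECT game, AVG(assists)
FROM scores
GROUP BY game
HAVING AVG(assists) > 10

Result:
  Basketball: avg=12.67
  Rugby: avg=15.00
  Tennis: avg=11.00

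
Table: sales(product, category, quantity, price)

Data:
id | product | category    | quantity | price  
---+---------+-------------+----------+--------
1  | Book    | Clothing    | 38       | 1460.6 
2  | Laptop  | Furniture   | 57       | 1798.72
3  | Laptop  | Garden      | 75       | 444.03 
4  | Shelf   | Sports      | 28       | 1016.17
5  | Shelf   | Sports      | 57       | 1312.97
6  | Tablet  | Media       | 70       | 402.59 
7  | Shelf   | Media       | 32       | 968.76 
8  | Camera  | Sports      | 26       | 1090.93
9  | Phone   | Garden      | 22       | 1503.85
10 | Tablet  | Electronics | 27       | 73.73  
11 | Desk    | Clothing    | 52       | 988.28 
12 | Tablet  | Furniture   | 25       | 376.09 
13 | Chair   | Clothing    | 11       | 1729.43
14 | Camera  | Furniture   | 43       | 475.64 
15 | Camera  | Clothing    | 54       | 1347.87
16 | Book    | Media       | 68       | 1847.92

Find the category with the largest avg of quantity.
SELECT category, AVG(quantity) as val
FROM sales
GROUP BY category
ORDER BY val DESC
LIMIT 1

Result: Media with avg(quantity) = 56.67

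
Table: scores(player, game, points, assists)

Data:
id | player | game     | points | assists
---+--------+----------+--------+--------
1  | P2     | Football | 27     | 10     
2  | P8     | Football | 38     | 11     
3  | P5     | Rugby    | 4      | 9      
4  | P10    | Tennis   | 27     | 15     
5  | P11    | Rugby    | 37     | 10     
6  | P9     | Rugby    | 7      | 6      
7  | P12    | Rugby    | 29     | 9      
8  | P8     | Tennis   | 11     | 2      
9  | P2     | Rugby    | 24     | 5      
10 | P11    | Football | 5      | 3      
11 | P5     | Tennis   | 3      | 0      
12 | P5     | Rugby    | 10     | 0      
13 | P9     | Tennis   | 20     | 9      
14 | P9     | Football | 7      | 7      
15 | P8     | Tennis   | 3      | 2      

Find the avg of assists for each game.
SELECT game, AVG(assists) as result
FROM scores
GROUP BY game

Result:
  Football: 7.75
  Rugby: 6.50
  Tennis: 5.60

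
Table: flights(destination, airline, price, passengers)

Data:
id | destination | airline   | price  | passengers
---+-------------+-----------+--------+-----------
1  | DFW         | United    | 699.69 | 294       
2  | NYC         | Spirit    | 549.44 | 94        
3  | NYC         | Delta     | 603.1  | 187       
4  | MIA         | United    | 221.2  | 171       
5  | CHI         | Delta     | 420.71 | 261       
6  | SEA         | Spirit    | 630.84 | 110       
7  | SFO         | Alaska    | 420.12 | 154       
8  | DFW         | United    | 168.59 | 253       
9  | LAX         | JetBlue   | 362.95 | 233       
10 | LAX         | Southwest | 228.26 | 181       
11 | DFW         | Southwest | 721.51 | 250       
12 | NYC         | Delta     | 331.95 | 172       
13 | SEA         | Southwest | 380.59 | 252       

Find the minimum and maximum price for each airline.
SELECT airline, MIN(price), MAX(price)
FROM flights
GROUP BY airline

Result:
  Alaska: min=420.12, max=420.12
  Delta: min=331.95, max=603.10
  JetBlue: min=362.95, max=362.95
  Southwest: min=228.26, max=721.51
  Spirit: min=549.44, max=630.84
  United: min=168.59, max=699.69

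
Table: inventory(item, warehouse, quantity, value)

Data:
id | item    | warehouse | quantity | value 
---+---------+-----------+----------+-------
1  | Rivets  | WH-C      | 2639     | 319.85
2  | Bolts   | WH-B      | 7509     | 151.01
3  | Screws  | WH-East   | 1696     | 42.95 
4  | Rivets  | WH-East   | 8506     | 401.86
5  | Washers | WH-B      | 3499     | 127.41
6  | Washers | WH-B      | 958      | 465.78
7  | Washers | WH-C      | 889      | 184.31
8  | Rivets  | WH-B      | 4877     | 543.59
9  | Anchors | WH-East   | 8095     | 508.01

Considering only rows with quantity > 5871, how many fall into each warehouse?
SELECT warehouse, COUNT(*)
FROM inventory
WHERE quantity > 5871
GROUP BY warehouse

Note: WHERE filters rows before grouping.

Result:
  WH-B: 1
  WH-East: 2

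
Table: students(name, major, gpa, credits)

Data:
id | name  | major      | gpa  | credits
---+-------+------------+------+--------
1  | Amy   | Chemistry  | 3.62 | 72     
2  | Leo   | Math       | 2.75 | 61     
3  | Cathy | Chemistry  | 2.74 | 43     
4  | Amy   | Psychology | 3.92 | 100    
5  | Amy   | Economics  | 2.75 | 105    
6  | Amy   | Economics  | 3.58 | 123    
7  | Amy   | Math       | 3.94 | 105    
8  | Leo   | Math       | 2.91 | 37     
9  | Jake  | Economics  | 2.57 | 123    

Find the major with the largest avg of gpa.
SELECT major, AVG(gpa) as val
FROM students
GROUP BY major
ORDER BY val DESC
LIMIT 1

Result: Psychology with avg(gpa) = 3.92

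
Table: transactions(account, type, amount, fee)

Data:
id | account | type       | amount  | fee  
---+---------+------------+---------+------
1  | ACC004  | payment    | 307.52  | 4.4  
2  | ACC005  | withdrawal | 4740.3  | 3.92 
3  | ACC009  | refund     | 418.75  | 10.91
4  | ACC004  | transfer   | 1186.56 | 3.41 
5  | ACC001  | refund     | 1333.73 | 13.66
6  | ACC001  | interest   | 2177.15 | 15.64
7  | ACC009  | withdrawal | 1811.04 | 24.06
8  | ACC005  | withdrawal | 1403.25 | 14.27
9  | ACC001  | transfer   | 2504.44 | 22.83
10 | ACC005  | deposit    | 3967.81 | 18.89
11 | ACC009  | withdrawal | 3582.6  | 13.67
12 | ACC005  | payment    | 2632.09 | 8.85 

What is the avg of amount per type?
SELECT type, AVG(amount) as result
FROM transactions
GROUP BY type

Result:
  deposit: 3967.81
  interest: 2177.15
  payment: 1469.81
  refund: 876.24
  transfer: 1845.50
  withdrawal: 2884.30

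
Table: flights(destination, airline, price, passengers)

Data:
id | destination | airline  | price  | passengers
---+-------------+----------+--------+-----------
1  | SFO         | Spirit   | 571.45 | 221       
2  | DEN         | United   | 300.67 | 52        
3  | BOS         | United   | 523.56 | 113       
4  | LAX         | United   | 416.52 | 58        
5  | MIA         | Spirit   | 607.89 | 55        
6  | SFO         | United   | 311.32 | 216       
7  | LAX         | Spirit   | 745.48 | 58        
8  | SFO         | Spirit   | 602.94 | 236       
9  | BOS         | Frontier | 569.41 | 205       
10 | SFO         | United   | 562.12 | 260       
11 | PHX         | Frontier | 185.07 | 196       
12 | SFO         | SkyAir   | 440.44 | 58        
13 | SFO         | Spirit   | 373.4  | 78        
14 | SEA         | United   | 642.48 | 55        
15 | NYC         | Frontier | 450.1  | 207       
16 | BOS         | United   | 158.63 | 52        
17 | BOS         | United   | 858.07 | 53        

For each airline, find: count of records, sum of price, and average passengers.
SELECT airline,
       COUNT(*) as cnt,
       SUM(price) as total_price,
       AVG(passengers) as avg_passengers
FROM flights
GROUP BY airline

Result:
  Frontier: 3 records, 1204.58 total price, 202.67 avg passengers
  SkyAir: 1 records, 440.44 total price, 58.00 avg passengers
  Spirit: 5 records, 2901.16 total price, 129.60 avg passengers
  United: 8 records, 3773.37 total price, 107.38 avg passengers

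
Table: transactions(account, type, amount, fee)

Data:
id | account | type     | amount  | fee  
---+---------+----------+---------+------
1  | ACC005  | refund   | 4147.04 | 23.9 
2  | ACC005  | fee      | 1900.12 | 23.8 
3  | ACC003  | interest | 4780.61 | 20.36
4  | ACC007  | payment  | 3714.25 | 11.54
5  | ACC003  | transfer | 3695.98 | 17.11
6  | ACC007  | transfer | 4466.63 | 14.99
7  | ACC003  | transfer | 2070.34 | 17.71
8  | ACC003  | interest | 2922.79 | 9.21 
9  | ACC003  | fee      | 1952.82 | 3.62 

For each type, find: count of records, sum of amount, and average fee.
SELECT type,
       COUNT(*) as cnt,
       SUM(amount) as total_amount,
       AVG(fee) as avg_fee
FROM transactions
GROUP BY type

Result:
  fee: 2 records, 3852.94 total amount, 13.71 avg fee
  interest: 2 records, 7703.40 total amount, 14.79 avg fee
  payment: 1 records, 3714.25 total amount, 11.54 avg fee
  refund: 1 records, 4147.04 total amount, 23.90 avg fee
  transfer: 3 records, 10232.95 total amount, 16.60 avg fee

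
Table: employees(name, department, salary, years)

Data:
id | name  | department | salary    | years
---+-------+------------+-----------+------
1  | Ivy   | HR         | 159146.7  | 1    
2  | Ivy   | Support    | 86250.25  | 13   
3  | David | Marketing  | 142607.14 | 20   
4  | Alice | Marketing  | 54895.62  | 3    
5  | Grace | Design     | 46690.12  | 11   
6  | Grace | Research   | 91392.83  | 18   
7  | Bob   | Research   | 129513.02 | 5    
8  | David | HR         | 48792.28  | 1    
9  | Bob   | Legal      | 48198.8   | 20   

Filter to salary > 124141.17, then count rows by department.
SELECT department, COUNT(*)
FROM employees
WHERE salary > 124141.17
GROUP BY department

Note: WHERE filters rows before grouping.

Result:
  HR: 1
  Marketing: 1
  Research: 1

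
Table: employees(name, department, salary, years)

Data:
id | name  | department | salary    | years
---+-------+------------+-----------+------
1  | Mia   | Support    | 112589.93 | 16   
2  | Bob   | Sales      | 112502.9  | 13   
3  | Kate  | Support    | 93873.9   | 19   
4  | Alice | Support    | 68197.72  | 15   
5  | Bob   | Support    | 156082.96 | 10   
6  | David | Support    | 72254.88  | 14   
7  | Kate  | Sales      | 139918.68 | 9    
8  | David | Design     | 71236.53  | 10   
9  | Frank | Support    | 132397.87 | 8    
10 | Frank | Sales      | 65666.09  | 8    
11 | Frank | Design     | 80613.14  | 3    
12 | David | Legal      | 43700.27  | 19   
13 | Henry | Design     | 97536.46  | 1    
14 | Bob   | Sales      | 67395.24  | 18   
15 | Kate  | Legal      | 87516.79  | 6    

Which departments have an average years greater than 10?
SELECT department, AVG(years)
FROM employees
GROUP BY department
HAVING AVG(years) > 10

Result:
  Legal: avg=12.50
  Sales: avg=12.00
  Support: avg=13.67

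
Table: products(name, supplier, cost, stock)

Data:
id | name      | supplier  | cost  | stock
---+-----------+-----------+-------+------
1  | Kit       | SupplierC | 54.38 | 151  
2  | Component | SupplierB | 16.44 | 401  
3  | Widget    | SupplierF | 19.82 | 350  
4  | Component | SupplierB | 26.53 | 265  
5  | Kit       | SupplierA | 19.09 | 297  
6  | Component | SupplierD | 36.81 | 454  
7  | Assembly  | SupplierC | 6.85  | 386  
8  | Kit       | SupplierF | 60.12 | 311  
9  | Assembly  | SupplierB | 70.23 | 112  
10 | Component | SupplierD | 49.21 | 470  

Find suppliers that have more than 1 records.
SELECT supplier, COUNT(*) as cnt
FROM products
GROUP BY supplier
HAVING COUNT(*) > 1

Result:
  SupplierB: 3
  SupplierC: 2
  SupplierD: 2
  SupplierF: 2

Note: HAVING filters groups after aggregation, WHERE filters rows before.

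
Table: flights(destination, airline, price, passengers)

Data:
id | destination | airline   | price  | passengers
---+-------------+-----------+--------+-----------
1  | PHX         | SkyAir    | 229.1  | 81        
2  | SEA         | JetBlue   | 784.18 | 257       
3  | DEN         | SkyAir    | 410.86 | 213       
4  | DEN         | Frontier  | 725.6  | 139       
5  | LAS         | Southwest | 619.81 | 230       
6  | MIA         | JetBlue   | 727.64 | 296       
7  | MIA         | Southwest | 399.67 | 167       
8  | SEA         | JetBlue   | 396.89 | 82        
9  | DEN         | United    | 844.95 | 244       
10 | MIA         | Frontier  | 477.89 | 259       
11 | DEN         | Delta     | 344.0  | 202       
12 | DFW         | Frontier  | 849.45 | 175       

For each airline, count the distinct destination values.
SELECT airline, COUNT(DISTINCT destination)
FROM flights
GROUP BY airline

Result:
  Delta: 1 distinct
  Frontier: 3 distinct
  JetBlue: 2 distinct
  SkyAir: 2 distinct
  Southwest: 2 distinct
  United: 1 distinct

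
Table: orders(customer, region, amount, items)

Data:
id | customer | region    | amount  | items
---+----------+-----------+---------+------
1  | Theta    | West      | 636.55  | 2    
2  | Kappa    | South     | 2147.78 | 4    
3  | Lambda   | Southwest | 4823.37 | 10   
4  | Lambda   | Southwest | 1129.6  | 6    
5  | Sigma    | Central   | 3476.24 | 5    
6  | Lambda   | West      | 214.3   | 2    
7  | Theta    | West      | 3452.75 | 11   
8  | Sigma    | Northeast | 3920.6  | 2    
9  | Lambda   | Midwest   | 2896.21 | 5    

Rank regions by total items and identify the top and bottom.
SELECT region, SUM(items)
FROM orders
GROUP BY region
ORDER BY SUM(items)

All groups:
  Northeast: 2
  South: 4
  Central: 5
  Midwest: 5
  West: 15
  Southwest: 16

Highest: Southwest (16)
Lowest: Northeast (2)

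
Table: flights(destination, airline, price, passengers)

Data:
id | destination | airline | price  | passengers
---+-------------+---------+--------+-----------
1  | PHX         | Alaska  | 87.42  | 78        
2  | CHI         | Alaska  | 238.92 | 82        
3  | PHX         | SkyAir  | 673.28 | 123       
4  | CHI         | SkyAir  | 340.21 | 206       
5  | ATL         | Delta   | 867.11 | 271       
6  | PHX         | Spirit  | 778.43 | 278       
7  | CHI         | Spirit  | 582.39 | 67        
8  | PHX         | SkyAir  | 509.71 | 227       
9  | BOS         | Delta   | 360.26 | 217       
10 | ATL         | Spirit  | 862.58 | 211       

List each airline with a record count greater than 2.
SELECT airline, COUNT(*) as cnt
FROM flights
GROUP BY airline
HAVING COUNT(*) > 2

Result:
  SkyAir: 3
  Spirit: 3

Note: HAVING filters groups after aggregation, WHERE filters rows before.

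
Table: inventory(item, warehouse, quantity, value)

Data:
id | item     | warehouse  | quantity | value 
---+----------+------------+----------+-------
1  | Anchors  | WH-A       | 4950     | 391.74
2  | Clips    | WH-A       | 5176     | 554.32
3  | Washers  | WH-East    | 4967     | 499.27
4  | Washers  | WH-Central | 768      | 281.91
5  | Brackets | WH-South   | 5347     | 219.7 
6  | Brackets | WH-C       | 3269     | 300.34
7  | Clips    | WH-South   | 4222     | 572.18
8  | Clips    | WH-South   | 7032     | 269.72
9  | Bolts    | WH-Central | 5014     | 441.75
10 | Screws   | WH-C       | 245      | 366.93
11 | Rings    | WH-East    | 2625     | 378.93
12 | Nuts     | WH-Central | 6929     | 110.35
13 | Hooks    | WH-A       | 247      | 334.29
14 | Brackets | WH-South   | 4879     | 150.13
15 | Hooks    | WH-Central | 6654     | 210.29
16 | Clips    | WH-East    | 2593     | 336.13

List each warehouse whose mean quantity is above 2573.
SELECT warehouse, AVG(quantity)
FROM inventory
GROUP BY warehouse
HAVING AVG(quantity) > 2573

Result:
  WH-A: avg=3457.67
  WH-Central: avg=4841.25
  WH-East: avg=3395.00
  WH-South: avg=5370.00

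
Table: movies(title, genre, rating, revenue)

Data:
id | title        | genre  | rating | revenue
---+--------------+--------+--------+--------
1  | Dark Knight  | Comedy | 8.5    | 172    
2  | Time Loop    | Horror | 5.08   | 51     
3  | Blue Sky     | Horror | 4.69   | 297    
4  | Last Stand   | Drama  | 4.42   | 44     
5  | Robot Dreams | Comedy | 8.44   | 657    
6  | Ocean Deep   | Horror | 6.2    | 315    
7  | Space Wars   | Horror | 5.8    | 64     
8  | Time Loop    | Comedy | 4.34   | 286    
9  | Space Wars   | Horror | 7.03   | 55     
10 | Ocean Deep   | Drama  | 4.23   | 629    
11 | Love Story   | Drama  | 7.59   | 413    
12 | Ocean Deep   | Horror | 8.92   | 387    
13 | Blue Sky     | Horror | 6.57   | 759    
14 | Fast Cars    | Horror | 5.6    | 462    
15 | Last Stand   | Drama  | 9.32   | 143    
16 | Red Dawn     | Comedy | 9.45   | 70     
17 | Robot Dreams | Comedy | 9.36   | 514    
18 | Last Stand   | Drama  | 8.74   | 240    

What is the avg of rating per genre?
SELECT genre, AVG(rating) as result
FROM movies
GROUP BY genre

Result:
  Comedy: 8.02
  Drama: 6.86
  Horror: 6.24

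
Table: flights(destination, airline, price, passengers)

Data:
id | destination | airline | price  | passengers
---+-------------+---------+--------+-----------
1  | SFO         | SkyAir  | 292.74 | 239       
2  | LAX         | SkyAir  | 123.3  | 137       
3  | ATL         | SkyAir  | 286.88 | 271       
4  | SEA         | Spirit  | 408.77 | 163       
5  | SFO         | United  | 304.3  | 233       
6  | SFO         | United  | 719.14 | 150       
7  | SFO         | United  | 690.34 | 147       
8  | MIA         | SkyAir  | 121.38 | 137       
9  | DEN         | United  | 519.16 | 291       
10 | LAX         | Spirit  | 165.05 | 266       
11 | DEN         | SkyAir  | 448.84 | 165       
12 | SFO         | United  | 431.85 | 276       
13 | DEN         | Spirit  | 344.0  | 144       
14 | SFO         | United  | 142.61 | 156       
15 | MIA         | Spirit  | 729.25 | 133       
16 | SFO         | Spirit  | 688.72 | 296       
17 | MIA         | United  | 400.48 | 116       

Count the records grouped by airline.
SELECT airline, COUNT(*) as count
FROM flights
GROUP BY airline

Result:
  SkyAir: 5
  Spirit: 5
  United: 7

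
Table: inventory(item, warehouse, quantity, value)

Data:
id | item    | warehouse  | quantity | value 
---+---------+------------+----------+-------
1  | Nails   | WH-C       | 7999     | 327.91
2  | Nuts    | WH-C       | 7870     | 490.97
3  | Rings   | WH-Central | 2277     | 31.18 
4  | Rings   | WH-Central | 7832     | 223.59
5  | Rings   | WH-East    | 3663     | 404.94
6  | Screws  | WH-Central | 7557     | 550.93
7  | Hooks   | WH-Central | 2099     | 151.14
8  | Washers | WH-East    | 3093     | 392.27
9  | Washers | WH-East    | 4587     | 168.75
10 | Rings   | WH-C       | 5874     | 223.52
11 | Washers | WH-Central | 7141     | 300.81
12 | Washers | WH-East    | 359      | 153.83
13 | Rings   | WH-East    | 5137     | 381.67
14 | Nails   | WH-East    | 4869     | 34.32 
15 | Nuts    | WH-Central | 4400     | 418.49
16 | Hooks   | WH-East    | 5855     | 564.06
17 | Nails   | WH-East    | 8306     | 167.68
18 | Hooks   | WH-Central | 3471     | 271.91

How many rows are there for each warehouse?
SELECT warehouse, COUNT(*) as count
FROM inventory
GROUP BY warehouse

Result:
  WH-C: 3
  WH-Central: 7
  WH-East: 8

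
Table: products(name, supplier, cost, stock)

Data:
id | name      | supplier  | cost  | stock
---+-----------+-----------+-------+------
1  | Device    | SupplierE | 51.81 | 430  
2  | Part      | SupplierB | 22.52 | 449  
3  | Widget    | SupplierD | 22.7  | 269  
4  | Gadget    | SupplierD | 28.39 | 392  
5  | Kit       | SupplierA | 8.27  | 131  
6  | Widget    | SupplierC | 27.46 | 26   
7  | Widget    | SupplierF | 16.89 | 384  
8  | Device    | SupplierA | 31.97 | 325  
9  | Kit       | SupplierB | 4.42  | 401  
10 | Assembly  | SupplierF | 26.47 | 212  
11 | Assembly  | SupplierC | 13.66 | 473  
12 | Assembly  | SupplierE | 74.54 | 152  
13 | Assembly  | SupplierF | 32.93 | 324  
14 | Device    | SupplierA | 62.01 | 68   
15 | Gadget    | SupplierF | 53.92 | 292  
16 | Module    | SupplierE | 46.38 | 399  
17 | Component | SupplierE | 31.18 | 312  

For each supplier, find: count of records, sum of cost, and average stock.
SELECT supplier,
       COUNT(*) as cnt,
       SUM(cost) as total_cost,
       AVG(stock) as avg_stock
FROM products
GROUP BY supplier

Result:
  SupplierA: 3 records, 102.25 total cost, 174.67 avg stock
  SupplierB: 2 records, 26.94 total cost, 425.00 avg stock
  SupplierC: 2 records, 41.12 total cost, 249.50 avg stock
  SupplierD: 2 records, 51.09 total cost, 330.50 avg stock
  SupplierE: 4 records, 203.91 total cost, 323.25 avg stock
  SupplierF: 4 records, 130.21 total cost, 303.00 avg stock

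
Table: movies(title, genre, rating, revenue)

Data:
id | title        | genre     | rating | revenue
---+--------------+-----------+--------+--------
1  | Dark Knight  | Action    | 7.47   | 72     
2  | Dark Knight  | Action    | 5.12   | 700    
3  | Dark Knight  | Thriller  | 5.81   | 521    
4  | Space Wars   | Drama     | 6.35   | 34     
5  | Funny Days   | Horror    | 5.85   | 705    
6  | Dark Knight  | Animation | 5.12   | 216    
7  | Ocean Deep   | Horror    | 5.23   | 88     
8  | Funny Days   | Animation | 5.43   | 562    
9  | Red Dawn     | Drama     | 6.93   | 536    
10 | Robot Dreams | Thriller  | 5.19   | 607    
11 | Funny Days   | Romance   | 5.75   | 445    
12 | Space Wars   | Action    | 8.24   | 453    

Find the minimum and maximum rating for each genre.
SELECT genre, MIN(rating), MAX(rating)
FROM movies
GROUP BY genre

Result:
  Action: min=5.12, max=8.24
  Animation: min=5.12, max=5.43
  Drama: min=6.35, max=6.93
  Horror: min=5.23, max=5.85
  Romance: min=5.75, max=5.75
  Thriller: min=5.19, max=5.81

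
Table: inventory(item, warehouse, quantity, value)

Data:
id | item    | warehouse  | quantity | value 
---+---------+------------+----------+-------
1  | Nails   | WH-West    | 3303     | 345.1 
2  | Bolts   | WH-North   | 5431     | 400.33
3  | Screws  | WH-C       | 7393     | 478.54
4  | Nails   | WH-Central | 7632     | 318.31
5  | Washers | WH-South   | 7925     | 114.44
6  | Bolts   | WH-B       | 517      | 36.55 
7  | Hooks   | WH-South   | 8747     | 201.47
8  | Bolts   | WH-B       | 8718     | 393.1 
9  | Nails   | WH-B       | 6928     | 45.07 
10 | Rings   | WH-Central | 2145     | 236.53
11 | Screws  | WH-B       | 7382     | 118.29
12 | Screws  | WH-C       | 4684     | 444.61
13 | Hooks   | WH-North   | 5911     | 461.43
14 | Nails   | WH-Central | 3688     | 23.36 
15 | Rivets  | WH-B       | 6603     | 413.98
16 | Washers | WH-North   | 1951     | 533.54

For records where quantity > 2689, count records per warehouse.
SELECT warehouse, COUNT(*)
FROM inventory
WHERE quantity > 2689
GROUP BY warehouse

Note: WHERE filters rows before grouping.

Result:
  WH-B: 4
  WH-C: 2
  WH-Central: 2
  WH-North: 2
  WH-South: 2
  WH-West: 1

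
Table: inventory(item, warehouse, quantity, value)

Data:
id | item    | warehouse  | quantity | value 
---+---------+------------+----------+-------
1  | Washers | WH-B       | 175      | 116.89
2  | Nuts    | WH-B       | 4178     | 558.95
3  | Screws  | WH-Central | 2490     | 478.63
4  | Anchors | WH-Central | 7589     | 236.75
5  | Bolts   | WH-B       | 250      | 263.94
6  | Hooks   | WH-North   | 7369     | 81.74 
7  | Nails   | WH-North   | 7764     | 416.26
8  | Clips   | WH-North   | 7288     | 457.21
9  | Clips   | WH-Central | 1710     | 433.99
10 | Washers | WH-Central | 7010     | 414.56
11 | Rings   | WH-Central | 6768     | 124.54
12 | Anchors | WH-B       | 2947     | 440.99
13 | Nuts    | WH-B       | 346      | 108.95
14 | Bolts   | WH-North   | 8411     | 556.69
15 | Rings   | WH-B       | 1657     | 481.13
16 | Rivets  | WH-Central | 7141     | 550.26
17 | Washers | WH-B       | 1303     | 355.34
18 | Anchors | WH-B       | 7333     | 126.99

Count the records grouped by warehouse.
SELECT warehouse, COUNT(*) as count
FROM inventory
GROUP BY warehouse

Result:
  WH-B: 8
  WH-Central: 6
  WH-North: 4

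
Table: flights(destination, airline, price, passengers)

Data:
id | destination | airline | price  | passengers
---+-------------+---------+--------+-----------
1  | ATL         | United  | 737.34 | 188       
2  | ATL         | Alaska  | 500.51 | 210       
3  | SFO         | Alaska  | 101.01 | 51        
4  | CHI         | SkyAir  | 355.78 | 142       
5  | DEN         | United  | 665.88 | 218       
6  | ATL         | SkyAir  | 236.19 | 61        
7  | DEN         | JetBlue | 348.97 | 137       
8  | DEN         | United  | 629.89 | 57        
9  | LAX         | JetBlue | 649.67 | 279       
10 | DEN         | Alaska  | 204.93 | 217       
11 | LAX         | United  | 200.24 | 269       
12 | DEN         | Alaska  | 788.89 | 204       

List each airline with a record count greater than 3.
SELECT airline, COUNT(*) as cnt
FROM flights
GROUP BY airline
HAVING COUNT(*) > 3

Result:
  Alaska: 4
  United: 4

Note: HAVING filters groups after aggregation, WHERE filters rows before.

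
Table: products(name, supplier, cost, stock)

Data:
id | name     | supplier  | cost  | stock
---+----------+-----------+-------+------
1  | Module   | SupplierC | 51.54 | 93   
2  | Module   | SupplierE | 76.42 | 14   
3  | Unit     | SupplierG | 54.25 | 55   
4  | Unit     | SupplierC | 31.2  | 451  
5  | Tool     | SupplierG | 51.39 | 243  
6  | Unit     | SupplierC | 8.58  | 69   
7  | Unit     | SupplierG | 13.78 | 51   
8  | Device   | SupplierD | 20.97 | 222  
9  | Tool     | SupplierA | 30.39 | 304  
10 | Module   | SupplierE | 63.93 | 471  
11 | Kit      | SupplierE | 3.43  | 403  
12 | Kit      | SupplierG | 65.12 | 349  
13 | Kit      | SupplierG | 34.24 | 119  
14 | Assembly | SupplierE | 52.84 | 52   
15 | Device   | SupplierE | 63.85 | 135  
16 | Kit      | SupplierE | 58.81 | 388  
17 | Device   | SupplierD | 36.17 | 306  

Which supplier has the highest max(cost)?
SELECT supplier, MAX(cost) as val
FROM products
GROUP BY supplier
ORDER BY val DESC
LIMIT 1

Result: SupplierE with max(cost) = 76.42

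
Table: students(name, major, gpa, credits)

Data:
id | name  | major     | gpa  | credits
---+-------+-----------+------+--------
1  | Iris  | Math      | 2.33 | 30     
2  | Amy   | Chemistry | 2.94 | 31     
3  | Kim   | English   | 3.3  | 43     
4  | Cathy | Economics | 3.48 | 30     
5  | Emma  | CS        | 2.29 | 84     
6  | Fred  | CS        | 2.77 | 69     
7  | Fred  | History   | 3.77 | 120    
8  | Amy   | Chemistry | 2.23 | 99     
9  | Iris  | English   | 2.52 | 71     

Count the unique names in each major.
SELECT major, COUNT(DISTINCT name)
FROM students
GROUP BY major

Result:
  CS: 2 distinct
  Chemistry: 1 distinct
  Economics: 1 distinct
  English: 2 distinct
  History: 1 distinct
  Math: 1 distinct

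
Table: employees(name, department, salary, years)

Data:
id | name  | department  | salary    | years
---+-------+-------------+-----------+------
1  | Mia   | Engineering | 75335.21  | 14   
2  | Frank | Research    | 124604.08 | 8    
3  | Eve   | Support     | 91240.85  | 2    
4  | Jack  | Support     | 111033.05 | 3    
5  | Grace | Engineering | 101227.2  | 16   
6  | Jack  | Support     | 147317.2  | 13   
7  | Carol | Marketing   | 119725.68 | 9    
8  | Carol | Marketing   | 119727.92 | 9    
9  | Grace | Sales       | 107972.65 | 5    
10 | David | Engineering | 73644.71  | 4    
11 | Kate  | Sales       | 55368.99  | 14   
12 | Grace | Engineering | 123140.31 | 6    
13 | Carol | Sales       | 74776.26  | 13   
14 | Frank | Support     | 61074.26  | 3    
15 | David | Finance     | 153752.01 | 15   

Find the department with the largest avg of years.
SELECT department, AVG(years) as val
FROM employees
GROUP BY department
ORDER BY val DESC
LIMIT 1

Result: Finance with avg(years) = 15.00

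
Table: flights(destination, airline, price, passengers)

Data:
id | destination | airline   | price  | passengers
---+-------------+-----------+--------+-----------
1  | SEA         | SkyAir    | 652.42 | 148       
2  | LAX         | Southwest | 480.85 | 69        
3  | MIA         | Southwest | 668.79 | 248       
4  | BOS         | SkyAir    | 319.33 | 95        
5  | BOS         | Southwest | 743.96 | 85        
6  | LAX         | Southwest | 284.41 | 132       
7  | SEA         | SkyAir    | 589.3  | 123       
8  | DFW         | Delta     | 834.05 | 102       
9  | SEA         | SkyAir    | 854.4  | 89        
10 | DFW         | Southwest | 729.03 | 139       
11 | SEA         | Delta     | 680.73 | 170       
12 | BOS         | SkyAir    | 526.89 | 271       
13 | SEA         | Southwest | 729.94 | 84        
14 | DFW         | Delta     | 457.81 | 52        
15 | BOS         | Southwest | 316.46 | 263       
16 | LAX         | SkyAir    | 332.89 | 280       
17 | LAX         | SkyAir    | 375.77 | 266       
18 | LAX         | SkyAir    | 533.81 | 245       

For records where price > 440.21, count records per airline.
SELECT airline, COUNT(*)
FROM flights
WHERE price > 440.21
GROUP BY airline

Note: WHERE filters rows before grouping.

Result:
  Delta: 3
  SkyAir: 5
  Southwest: 5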